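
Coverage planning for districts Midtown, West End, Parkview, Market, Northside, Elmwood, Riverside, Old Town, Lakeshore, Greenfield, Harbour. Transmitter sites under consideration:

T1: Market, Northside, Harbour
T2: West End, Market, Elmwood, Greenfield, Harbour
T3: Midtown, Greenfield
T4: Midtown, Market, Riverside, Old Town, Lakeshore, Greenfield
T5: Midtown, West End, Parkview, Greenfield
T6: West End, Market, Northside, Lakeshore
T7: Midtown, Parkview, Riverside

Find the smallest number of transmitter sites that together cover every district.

T1, T2, T4, T5 together cover {Midtown, West End, Parkview, Market, Northside, Elmwood, Riverside, Old Town, Lakeshore, Greenfield, Harbour} — every district.
No 3 of the 7 transmitter sites cover everything (all 35 triples fall short), so 4 is minimum.

4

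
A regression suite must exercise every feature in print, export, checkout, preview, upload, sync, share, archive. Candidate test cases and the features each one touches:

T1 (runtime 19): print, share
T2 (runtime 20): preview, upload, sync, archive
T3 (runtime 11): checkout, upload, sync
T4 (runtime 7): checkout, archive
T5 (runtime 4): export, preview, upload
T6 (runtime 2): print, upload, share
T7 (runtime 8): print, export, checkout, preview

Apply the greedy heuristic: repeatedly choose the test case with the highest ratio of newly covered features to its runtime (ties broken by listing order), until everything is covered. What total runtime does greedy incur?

24

Pick 1: T6 adds 3 new (print, upload, share) at runtime 2 (ratio 3/2).
Pick 2: T5 adds 2 new (export, preview) at runtime 4 (ratio 2/4).
Pick 3: T4 adds 2 new (checkout, archive) at runtime 7 (ratio 2/7).
Pick 4: T3 adds 1 new (sync) at runtime 11 (ratio 1/11).
Greedy total runtime: 2 + 4 + 7 + 11 = 24.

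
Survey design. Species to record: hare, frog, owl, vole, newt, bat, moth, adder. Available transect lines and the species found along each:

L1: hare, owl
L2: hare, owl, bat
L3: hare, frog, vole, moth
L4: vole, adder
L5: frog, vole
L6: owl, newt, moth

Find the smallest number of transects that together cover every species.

L2, L3, L4, L6 together cover {hare, frog, owl, vole, newt, bat, moth, adder} — every species.
No 3 of the 6 transects cover everything (all 20 triples fall short), so 4 is minimum.

4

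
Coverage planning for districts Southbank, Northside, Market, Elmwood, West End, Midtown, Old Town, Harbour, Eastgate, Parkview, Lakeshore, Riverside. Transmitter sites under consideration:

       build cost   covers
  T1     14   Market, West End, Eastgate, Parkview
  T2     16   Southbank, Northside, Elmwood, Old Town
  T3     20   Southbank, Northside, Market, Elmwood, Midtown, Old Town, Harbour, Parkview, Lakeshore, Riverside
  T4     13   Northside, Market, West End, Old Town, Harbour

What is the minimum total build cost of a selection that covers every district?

T1, T3 cover every district at build cost 14 + 20 = 34.
Any cover uses at least 2 transmitter sites; among all covering selections none totals below 34.

34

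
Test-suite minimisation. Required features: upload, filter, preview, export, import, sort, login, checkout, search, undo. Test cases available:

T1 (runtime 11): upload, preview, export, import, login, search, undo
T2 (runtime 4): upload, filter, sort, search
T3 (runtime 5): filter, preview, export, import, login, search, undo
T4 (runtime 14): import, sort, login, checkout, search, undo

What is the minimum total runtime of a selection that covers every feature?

23

T2, T3, T4 cover every feature at runtime 4 + 5 + 14 = 23.
Any cover uses at least 3 test cases; among all covering selections none totals below 23.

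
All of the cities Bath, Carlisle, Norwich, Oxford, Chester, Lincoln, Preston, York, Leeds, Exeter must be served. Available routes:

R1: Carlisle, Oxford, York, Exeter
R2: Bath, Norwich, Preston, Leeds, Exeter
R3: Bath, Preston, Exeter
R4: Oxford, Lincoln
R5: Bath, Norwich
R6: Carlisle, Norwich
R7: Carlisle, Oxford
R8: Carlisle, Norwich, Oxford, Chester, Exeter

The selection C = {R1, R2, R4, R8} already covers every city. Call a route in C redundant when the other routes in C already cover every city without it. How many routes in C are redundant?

Drop R1: York uncovered — not redundant.
Drop R2: Bath, Preston, Leeds uncovered — not redundant.
Drop R4: Lincoln uncovered — not redundant.
Drop R8: Chester uncovered — not redundant.
None of the routes in C is redundant.

0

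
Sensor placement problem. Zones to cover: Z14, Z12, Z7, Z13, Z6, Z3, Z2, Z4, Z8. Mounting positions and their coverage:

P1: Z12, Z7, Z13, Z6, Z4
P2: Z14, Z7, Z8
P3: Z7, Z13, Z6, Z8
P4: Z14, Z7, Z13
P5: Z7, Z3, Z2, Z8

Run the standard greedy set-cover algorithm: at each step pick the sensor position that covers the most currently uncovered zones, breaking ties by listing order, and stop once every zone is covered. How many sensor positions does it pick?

3

Pick 1: P1 covers 5 new zones (Z12, Z7, Z13, Z6, Z4).
Pick 2: P5 covers 3 new zones (Z3, Z2, Z8).
Pick 3: P2 covers 1 new zones (Z14).
Greedy uses 3 sensor positions.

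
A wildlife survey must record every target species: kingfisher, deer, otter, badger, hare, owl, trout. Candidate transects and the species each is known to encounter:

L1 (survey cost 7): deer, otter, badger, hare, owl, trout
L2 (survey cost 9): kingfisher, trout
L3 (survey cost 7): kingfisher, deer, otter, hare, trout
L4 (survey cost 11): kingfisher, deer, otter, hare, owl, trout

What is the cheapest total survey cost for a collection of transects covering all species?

14

L1, L3 cover every species at survey cost 7 + 7 = 14.
Any cover uses at least 2 transects; among all covering selections none totals below 14.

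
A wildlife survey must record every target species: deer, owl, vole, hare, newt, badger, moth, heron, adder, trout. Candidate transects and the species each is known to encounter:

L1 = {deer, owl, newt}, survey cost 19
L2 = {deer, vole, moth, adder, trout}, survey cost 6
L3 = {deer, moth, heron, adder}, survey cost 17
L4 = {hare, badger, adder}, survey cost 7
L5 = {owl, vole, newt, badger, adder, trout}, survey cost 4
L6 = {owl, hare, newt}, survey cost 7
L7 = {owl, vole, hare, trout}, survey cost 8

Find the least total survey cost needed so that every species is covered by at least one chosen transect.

28

L3, L4, L5 cover every species at survey cost 17 + 7 + 4 = 28.
Any cover uses at least 3 transects; among all covering selections none totals below 28.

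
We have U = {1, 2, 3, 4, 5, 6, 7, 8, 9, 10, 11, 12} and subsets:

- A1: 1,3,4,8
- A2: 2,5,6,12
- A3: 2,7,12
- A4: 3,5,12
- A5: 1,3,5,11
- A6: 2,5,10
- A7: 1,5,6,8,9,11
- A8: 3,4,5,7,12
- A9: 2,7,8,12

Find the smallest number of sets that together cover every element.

3

A6, A7, A8 together cover {1, 2, 3, 4, 5, 6, 7, 8, 9, 10, 11, 12} — every element.
No 2 of the 9 sets cover everything (all 36 pairs fall short), so 3 is minimum.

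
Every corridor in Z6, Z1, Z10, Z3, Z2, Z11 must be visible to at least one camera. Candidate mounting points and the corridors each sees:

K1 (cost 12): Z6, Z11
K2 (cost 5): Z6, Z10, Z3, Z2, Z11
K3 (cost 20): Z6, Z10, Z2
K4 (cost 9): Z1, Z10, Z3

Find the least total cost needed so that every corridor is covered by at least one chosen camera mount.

14

K2, K4 cover every corridor at cost 5 + 9 = 14.
Any cover uses at least 2 camera mounts; among all covering selections none totals below 14.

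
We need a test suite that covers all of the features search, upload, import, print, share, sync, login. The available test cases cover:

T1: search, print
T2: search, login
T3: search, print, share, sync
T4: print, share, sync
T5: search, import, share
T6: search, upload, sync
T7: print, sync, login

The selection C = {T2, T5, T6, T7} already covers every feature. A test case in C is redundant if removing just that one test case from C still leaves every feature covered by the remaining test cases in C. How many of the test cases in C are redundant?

Drop T2: the rest still cover every feature — redundant.
Drop T5: import, share uncovered — not redundant.
Drop T6: upload uncovered — not redundant.
Drop T7: print uncovered — not redundant.
1 redundant: T2.

1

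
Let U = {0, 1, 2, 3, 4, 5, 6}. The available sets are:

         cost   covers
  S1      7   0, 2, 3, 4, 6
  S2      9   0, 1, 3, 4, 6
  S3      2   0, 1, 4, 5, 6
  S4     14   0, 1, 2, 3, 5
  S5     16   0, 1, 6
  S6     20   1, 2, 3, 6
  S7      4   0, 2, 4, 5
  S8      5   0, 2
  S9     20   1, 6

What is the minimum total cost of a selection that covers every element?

S1, S3 cover every element at cost 7 + 2 = 9.
Any cover uses at least 2 sets; among all covering selections none totals below 9.

9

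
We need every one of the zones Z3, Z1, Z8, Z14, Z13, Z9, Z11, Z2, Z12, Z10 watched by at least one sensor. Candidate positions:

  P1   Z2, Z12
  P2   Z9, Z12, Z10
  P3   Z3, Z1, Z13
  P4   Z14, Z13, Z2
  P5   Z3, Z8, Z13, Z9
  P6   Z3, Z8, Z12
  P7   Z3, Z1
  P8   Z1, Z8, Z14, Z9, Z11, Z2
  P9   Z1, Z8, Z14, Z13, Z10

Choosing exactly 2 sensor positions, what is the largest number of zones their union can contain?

8

Choosing P2, P8 covers {Z1, Z8, Z14, Z9, Z11, Z2, Z12, Z10} — 8 zones.
No choice of 2 sensor positions does better; here Z3, Z13 are left uncovered.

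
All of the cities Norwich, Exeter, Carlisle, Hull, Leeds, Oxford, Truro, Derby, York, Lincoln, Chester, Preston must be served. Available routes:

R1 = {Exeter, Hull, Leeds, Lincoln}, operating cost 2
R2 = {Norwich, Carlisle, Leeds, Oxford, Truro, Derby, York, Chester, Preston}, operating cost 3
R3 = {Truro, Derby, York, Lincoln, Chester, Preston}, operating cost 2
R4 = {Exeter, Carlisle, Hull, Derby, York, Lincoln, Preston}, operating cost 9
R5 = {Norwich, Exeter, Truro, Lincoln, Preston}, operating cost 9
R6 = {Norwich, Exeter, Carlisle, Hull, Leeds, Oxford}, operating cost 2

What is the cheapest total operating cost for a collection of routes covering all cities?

4

R3, R6 cover every city at operating cost 2 + 2 = 4.
Any cover uses at least 2 routes; among all covering selections none totals below 4.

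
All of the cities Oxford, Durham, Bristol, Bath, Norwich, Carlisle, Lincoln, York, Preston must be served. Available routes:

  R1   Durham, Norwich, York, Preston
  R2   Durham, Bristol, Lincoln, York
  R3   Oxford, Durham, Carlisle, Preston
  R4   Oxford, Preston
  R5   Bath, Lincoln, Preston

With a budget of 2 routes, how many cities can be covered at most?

7

Choosing R2, R3 covers {Oxford, Durham, Bristol, Carlisle, Lincoln, York, Preston} — 7 cities.
No choice of 2 routes does better; here Bath, Norwich are left uncovered.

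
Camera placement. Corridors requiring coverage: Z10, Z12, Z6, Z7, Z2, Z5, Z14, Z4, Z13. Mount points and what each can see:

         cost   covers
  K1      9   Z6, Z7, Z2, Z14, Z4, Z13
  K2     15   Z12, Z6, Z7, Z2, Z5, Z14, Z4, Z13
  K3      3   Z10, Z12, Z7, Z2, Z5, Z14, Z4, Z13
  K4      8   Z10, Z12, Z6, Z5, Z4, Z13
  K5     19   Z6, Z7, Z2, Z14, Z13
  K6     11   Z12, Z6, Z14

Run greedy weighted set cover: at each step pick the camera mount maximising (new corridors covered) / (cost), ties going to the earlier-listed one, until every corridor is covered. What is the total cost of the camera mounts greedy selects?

11

Pick 1: K3 adds 8 new (Z10, Z12, Z7, Z2, Z5, Z14, Z4, Z13) at cost 3 (ratio 8/3).
Pick 2: K4 adds 1 new (Z6) at cost 8 (ratio 1/8).
Greedy total cost: 3 + 8 = 11.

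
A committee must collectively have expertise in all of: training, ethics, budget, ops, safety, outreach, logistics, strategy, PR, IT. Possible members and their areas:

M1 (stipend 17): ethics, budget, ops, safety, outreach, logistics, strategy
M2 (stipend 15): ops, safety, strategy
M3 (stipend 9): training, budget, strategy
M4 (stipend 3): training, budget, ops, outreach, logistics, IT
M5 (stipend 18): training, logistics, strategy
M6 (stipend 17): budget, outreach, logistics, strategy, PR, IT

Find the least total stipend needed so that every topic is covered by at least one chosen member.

M1, M4, M6 cover every topic at stipend 17 + 3 + 17 = 37.
Any cover uses at least 3 members; among all covering selections none totals below 37.

37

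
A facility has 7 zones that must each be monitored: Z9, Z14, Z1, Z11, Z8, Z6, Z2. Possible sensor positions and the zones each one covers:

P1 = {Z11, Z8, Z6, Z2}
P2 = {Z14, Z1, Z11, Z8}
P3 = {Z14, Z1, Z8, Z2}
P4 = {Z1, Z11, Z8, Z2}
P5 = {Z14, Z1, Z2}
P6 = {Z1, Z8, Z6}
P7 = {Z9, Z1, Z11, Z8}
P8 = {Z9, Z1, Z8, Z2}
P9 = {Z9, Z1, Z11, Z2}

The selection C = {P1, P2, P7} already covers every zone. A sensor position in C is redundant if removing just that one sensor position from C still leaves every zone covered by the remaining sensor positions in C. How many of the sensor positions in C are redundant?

0

Drop P1: Z6, Z2 uncovered — not redundant.
Drop P2: Z14 uncovered — not redundant.
Drop P7: Z9 uncovered — not redundant.
None of the sensor positions in C is redundant.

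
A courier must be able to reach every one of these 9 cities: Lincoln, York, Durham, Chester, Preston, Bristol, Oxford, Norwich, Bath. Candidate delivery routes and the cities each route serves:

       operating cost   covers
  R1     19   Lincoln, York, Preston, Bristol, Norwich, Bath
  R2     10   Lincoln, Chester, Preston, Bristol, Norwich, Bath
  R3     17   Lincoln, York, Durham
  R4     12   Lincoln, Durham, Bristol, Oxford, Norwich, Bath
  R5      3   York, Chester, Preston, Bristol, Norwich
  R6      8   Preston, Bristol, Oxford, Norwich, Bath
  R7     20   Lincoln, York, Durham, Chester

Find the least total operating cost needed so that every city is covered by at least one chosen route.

15

R4, R5 cover every city at operating cost 12 + 3 = 15.
Any cover uses at least 2 routes; among all covering selections none totals below 15.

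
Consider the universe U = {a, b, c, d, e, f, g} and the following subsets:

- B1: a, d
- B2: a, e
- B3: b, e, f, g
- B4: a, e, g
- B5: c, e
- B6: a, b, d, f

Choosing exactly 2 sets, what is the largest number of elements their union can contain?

6

Choosing B1, B3 covers {a, b, d, e, f, g} — 6 elements.
No choice of 2 sets does better; here c is left uncovered.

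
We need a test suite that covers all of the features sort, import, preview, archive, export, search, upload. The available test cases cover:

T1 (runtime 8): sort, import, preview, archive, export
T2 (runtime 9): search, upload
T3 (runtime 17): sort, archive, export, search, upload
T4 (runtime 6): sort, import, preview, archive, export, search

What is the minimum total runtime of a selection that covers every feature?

T2, T4 cover every feature at runtime 9 + 6 = 15.
Any cover uses at least 2 test cases; among all covering selections none totals below 15.

15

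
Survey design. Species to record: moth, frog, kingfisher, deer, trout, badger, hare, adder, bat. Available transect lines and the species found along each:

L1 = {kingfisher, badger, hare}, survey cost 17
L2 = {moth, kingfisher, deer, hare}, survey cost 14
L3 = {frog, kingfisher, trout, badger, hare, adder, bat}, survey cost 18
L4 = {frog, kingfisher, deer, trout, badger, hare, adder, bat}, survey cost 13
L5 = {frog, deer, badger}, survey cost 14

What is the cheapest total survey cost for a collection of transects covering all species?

L2, L4 cover every species at survey cost 14 + 13 = 27.
Any cover uses at least 2 transects; among all covering selections none totals below 27.

27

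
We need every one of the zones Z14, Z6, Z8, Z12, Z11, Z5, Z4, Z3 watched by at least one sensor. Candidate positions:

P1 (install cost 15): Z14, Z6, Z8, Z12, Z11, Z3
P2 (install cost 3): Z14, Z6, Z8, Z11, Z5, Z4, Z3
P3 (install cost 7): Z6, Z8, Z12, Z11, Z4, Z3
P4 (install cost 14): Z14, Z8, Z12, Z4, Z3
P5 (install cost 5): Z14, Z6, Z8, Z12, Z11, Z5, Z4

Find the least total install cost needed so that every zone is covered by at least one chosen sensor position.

8

P2, P5 cover every zone at install cost 3 + 5 = 8.
Any cover uses at least 2 sensor positions; among all covering selections none totals below 8.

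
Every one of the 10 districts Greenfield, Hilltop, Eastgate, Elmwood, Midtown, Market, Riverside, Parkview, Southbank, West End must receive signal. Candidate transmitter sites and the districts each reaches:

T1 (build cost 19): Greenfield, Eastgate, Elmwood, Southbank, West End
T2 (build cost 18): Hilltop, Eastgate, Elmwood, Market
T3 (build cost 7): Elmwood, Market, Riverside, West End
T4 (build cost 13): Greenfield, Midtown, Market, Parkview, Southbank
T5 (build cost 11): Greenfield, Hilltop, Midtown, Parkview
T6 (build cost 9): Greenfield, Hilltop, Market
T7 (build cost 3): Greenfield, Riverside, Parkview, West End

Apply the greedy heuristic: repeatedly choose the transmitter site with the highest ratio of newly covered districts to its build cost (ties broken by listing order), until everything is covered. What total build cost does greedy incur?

40

Pick 1: T7 adds 4 new (Greenfield, Riverside, Parkview, West End) at build cost 3 (ratio 4/3).
Pick 2: T3 adds 2 new (Elmwood, Market) at build cost 7 (ratio 2/7).
Pick 3: T5 adds 2 new (Hilltop, Midtown) at build cost 11 (ratio 2/11).
Pick 4: T1 adds 2 new (Eastgate, Southbank) at build cost 19 (ratio 2/19).
Greedy total build cost: 3 + 7 + 11 + 19 = 40. (The true optimum is 34, so greedy overshoots here.)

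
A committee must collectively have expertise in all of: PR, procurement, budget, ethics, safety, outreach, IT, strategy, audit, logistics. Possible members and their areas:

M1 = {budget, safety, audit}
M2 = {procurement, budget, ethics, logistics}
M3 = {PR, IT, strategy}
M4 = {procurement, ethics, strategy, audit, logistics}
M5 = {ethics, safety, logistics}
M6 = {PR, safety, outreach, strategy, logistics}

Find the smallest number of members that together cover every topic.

M1, M2, M3, M6 together cover {PR, procurement, budget, ethics, safety, outreach, IT, strategy, audit, logistics} — every topic.
No 3 of the 6 members cover everything (all 20 triples fall short), so 4 is minimum.

4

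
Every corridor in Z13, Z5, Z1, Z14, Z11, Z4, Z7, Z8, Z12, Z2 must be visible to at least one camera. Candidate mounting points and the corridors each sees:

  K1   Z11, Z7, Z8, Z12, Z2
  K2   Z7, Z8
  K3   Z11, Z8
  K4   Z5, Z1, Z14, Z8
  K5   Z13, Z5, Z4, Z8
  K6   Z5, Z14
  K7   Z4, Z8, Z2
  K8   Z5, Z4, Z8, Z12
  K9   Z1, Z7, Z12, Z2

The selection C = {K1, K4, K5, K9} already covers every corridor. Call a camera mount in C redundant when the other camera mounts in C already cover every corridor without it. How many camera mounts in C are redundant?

Drop K1: Z11 uncovered — not redundant.
Drop K4: Z14 uncovered — not redundant.
Drop K5: Z13, Z4 uncovered — not redundant.
Drop K9: the rest still cover every corridor — redundant.
1 redundant: K9.

1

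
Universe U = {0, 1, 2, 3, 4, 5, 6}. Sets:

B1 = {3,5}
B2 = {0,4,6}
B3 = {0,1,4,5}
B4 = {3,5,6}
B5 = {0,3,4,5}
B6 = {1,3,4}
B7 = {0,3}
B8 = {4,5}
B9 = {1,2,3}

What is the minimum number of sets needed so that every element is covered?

B1, B2, B9 together cover {0, 1, 2, 3, 4, 5, 6} — every element.
No 2 of the 9 sets cover everything (all 36 pairs fall short), so 3 is minimum.

3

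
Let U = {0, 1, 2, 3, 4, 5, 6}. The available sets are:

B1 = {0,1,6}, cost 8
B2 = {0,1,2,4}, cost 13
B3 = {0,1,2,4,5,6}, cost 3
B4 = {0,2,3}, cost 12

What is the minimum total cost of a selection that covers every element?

15

B3, B4 cover every element at cost 3 + 12 = 15.
Any cover uses at least 2 sets; among all covering selections none totals below 15.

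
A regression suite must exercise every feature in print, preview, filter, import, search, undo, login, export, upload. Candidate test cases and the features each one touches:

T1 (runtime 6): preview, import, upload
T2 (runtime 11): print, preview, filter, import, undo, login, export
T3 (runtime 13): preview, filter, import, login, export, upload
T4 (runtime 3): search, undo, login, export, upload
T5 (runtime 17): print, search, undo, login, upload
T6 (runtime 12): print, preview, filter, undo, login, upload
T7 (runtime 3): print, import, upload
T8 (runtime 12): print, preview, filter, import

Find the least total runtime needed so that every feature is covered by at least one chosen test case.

14

T2, T4 cover every feature at runtime 11 + 3 = 14.
Any cover uses at least 2 test cases; among all covering selections none totals below 14.
Greedy by coverage-per-runtime would pick T4, T7, T2 for 17 — worse than the optimum 14.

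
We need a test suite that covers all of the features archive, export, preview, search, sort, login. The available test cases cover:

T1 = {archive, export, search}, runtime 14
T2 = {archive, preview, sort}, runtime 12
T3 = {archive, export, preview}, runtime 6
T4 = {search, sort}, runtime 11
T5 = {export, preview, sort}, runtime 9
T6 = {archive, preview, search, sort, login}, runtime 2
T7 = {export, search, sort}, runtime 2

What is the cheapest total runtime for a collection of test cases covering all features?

T6, T7 cover every feature at runtime 2 + 2 = 4.
Any cover uses at least 2 test cases; among all covering selections none totals below 4.

4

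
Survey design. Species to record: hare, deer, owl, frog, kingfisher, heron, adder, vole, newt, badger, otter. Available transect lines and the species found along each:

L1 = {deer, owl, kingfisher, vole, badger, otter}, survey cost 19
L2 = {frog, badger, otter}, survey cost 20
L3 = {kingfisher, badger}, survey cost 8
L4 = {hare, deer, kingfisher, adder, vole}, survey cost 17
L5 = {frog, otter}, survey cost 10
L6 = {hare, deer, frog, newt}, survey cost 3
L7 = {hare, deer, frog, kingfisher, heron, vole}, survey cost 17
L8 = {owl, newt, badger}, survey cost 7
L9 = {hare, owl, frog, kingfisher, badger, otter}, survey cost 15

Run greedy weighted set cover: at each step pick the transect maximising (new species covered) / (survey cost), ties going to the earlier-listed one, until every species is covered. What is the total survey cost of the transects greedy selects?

54

Pick 1: L6 adds 4 new (hare, deer, frog, newt) at survey cost 3 (ratio 4/3).
Pick 2: L8 adds 2 new (owl, badger) at survey cost 7 (ratio 2/7).
Pick 3: L4 adds 3 new (kingfisher, adder, vole) at survey cost 17 (ratio 3/17).
Pick 4: L5 adds 1 new (otter) at survey cost 10 (ratio 1/10).
Pick 5: L7 adds 1 new (heron) at survey cost 17 (ratio 1/17).
Greedy total survey cost: 3 + 7 + 17 + 10 + 17 = 54. (The true optimum is 51, so greedy overshoots here.)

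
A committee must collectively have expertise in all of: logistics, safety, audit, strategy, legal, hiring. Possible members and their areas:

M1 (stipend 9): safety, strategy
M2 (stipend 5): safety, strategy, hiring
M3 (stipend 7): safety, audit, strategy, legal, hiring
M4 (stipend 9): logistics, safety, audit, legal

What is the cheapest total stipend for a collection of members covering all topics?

14

M2, M4 cover every topic at stipend 5 + 9 = 14.
Any cover uses at least 2 members; among all covering selections none totals below 14.
Greedy by coverage-per-stipend would pick M3, M4 for 16 — worse than the optimum 14.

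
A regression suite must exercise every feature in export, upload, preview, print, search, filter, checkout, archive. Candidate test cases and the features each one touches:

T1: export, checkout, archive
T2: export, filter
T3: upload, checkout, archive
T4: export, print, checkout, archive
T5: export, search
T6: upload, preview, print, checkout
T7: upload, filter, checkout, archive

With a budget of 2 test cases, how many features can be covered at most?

Choosing T1, T6 covers {export, upload, preview, print, checkout, archive} — 6 features.
No choice of 2 test cases does better; here search, filter are left uncovered.

6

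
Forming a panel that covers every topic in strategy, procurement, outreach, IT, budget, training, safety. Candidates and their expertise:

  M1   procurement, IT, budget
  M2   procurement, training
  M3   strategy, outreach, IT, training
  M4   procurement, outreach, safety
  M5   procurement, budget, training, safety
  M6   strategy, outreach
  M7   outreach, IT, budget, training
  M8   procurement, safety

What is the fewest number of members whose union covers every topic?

2

M3, M5 together cover {strategy, procurement, outreach, IT, budget, training, safety} — every topic.
No single member contains all 7 topics, so 2 is optimal.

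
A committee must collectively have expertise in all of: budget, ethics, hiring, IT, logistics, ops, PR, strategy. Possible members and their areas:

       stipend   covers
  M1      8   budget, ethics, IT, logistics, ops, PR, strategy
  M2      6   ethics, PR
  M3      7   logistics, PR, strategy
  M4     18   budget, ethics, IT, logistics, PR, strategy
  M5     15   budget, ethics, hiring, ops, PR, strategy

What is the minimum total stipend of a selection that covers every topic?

23

M1, M5 cover every topic at stipend 8 + 15 = 23.
Any cover uses at least 2 members; among all covering selections none totals below 23.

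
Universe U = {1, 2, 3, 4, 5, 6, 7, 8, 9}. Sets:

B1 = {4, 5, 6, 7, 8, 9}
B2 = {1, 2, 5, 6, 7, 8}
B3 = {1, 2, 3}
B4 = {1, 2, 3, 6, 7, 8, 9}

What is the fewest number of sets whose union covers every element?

B1, B3 together cover {1, 2, 3, 4, 5, 6, 7, 8, 9} — every element.
No single set contains all 9 elements, so 2 is optimal.

2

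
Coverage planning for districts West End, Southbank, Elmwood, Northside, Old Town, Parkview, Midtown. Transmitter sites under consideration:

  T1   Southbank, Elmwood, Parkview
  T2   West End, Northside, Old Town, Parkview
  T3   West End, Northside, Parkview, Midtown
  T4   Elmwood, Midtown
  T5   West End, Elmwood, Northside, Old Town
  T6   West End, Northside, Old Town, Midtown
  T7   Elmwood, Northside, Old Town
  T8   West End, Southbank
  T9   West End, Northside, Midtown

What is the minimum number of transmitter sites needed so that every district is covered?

2

T1, T6 together cover {West End, Southbank, Elmwood, Northside, Old Town, Parkview, Midtown} — every district.
No single transmitter site contains all 7 districts, so 2 is optimal.
Greedy (largest uncovered first) would take T2, T1, T3 — 3 transmitter sites — but 2 suffice.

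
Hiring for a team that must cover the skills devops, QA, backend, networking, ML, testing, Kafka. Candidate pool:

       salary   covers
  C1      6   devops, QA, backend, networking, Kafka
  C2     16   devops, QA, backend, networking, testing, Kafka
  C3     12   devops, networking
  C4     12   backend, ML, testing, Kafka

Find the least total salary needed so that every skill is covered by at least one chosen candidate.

18

C1, C4 cover every skill at salary 6 + 12 = 18.
Any cover uses at least 2 candidates; among all covering selections none totals below 18.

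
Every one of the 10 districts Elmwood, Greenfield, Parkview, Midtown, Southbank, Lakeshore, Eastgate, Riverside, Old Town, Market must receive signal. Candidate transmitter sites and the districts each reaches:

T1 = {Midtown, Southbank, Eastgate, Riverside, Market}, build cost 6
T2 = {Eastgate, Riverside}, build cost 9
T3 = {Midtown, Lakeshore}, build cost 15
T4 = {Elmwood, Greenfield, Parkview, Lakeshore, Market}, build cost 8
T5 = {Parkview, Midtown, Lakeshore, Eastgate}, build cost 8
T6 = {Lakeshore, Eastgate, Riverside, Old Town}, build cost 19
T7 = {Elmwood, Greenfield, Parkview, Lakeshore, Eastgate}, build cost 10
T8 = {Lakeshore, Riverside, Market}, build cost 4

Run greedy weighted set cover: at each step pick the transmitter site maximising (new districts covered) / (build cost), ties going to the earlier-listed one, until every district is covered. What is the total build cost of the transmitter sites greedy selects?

Pick 1: T1 adds 5 new (Midtown, Southbank, Eastgate, Riverside, Market) at build cost 6 (ratio 5/6).
Pick 2: T4 adds 4 new (Elmwood, Greenfield, Parkview, Lakeshore) at build cost 8 (ratio 4/8).
Pick 3: T6 adds 1 new (Old Town) at build cost 19 (ratio 1/19).
Greedy total build cost: 6 + 8 + 19 = 33.

33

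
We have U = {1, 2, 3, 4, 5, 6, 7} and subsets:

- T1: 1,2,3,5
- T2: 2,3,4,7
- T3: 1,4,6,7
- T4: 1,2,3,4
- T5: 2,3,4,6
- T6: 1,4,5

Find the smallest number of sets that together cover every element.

T1, T3 together cover {1, 2, 3, 4, 5, 6, 7} — every element.
No single set contains all 7 elements, so 2 is optimal.

2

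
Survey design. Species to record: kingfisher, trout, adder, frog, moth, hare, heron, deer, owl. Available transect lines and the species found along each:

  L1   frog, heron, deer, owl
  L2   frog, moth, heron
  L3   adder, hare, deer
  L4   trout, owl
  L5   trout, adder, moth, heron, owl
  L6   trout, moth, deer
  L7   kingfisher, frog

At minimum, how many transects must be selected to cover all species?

3

L3, L5, L7 together cover {kingfisher, trout, adder, frog, moth, hare, heron, deer, owl} — every species.
No 2 of the 7 transects cover everything (all 21 pairs fall short), so 3 is minimum.
Greedy (largest uncovered first) would take L5, L1, L3, L7 — 4 transects — but 3 suffice.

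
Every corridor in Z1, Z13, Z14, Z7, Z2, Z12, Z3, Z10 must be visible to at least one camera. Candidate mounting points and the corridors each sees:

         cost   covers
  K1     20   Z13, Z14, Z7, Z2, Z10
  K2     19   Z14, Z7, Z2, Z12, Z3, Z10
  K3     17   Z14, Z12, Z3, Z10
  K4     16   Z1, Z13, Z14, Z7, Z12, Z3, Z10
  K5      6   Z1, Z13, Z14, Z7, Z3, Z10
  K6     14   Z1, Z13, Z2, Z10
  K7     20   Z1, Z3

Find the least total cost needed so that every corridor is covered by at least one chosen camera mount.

K2, K5 cover every corridor at cost 19 + 6 = 25.
Any cover uses at least 2 camera mounts; among all covering selections none totals below 25.

25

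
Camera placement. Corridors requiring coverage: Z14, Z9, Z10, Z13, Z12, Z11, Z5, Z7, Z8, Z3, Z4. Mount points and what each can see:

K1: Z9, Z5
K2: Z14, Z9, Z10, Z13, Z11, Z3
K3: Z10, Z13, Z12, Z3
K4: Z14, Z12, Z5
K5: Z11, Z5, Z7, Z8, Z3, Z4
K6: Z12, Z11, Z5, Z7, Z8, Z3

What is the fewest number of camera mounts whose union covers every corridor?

K2, K3, K5 together cover {Z14, Z9, Z10, Z13, Z12, Z11, Z5, Z7, Z8, Z3, Z4} — every corridor.
No 2 of the 6 camera mounts cover everything (all 15 pairs fall short), so 3 is minimum.

3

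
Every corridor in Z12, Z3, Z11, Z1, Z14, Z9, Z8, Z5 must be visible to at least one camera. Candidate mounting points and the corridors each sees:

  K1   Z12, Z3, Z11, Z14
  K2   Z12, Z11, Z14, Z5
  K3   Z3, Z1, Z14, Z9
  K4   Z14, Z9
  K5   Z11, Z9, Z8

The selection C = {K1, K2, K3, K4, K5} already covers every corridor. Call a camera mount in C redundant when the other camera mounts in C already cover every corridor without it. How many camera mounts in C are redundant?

Drop K1: the rest still cover every corridor — redundant.
Drop K2: Z5 uncovered — not redundant.
Drop K3: Z1 uncovered — not redundant.
Drop K4: the rest still cover every corridor — redundant.
Drop K5: Z8 uncovered — not redundant.
2 redundant: K1, K4.

2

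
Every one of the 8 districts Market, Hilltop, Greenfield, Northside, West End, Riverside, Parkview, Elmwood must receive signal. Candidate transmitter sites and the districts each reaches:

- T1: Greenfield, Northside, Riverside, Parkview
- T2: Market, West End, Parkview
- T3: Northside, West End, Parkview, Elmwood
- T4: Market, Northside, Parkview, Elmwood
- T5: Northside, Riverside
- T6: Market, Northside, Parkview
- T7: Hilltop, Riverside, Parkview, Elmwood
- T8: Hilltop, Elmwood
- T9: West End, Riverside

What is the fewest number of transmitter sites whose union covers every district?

T1, T2, T7 together cover {Market, Hilltop, Greenfield, Northside, West End, Riverside, Parkview, Elmwood} — every district.
No 2 of the 9 transmitter sites cover everything (all 36 pairs fall short), so 3 is minimum.

3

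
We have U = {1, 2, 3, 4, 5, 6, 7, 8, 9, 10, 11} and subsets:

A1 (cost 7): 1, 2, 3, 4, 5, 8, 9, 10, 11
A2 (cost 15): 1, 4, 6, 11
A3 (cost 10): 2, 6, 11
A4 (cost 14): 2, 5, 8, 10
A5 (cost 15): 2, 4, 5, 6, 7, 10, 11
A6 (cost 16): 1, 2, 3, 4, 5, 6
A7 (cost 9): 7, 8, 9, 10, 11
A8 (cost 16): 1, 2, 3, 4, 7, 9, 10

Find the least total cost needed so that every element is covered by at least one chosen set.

22

A1, A5 cover every element at cost 7 + 15 = 22.
Any cover uses at least 2 sets; among all covering selections none totals below 22.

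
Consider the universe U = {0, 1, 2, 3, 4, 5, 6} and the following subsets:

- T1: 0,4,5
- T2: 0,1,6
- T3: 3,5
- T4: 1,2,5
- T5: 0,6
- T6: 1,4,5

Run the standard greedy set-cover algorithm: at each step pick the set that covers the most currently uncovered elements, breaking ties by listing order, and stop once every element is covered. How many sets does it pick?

4

Pick 1: T1 covers 3 new elements (0, 4, 5).
Pick 2: T2 covers 2 new elements (1, 6).
Pick 3: T3 covers 1 new elements (3).
Pick 4: T4 covers 1 new elements (2).
Greedy uses 4 sets.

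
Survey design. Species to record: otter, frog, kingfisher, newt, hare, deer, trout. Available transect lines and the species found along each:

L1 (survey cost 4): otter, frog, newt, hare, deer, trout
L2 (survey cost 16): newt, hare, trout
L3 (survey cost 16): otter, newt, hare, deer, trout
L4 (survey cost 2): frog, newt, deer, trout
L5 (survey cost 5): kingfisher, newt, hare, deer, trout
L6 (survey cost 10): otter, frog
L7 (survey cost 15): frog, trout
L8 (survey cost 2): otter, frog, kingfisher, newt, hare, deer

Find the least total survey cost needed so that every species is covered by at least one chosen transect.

4

L4, L8 cover every species at survey cost 2 + 2 = 4.
Any cover uses at least 2 transects; among all covering selections none totals below 4.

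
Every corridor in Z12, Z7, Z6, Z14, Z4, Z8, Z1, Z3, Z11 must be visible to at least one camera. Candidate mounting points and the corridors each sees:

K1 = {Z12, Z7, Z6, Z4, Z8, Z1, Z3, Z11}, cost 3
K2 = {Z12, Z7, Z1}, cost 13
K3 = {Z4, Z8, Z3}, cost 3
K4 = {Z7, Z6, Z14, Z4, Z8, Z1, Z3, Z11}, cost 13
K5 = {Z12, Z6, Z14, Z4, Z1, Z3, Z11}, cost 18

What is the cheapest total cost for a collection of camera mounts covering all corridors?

K1, K4 cover every corridor at cost 3 + 13 = 16.
Any cover uses at least 2 camera mounts; among all covering selections none totals below 16.

16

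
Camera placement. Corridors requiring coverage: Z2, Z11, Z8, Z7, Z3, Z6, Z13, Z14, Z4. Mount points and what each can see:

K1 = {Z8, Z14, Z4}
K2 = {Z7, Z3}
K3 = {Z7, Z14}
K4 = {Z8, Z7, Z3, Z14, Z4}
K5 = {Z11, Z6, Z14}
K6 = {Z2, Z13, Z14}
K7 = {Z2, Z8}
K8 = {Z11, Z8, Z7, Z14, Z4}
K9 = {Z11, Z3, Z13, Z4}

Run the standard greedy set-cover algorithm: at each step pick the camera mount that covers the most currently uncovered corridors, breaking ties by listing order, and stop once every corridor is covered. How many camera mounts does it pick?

Pick 1: K4 covers 5 new corridors (Z8, Z7, Z3, Z14, Z4).
Pick 2: K5 covers 2 new corridors (Z11, Z6).
Pick 3: K6 covers 2 new corridors (Z2, Z13).
Greedy uses 3 camera mounts.

3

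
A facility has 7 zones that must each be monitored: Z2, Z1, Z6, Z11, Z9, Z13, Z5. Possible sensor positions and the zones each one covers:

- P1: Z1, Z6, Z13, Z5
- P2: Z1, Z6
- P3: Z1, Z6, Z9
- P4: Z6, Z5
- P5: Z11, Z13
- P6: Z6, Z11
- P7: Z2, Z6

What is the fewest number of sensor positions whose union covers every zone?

P1, P3, P5, P7 together cover {Z2, Z1, Z6, Z11, Z9, Z13, Z5} — every zone.
No 3 of the 7 sensor positions cover everything (all 35 triples fall short), so 4 is minimum.

4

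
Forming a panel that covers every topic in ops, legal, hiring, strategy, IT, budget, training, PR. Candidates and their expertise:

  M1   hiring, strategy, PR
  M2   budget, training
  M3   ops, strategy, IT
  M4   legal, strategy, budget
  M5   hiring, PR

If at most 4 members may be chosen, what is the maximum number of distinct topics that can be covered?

8

Choosing M1, M2, M3, M4 covers {ops, legal, hiring, strategy, IT, budget, training, PR} — 8 topics.
That is all 8 topics.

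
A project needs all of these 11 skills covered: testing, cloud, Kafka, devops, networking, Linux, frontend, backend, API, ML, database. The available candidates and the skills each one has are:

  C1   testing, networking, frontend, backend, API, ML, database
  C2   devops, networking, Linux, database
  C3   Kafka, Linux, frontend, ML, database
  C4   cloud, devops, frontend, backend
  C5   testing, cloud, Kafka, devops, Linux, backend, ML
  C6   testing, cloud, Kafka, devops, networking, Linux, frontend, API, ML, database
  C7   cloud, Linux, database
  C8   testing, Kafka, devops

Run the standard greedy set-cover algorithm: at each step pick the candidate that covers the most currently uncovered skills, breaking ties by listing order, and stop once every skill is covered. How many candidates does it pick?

Pick 1: C6 covers 10 new skills (testing, cloud, Kafka, devops, networking, Linux, frontend, API, ML, database).
Pick 2: C1 covers 1 new skills (backend).
Greedy uses 2 candidates.

2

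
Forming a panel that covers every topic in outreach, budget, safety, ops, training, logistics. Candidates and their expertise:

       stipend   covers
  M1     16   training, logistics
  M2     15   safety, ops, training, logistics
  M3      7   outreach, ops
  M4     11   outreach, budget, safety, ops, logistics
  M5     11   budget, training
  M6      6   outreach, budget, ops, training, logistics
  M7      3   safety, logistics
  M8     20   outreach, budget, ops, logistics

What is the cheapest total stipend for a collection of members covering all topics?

9

M6, M7 cover every topic at stipend 6 + 3 = 9.
Any cover uses at least 2 members; among all covering selections none totals below 9.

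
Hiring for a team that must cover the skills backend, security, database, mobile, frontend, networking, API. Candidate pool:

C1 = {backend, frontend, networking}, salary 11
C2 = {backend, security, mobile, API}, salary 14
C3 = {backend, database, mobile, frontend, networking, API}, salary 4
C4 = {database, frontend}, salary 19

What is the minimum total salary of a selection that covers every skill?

C2, C3 cover every skill at salary 14 + 4 = 18.
Any cover uses at least 2 candidates; among all covering selections none totals below 18.

18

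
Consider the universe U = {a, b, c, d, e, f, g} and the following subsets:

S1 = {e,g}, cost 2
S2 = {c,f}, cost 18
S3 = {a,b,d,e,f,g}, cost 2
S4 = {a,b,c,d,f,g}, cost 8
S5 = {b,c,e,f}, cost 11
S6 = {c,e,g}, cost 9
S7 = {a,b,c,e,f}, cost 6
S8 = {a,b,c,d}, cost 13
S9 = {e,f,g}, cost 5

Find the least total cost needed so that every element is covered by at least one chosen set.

S3, S7 cover every element at cost 2 + 6 = 8.
Any cover uses at least 2 sets; among all covering selections none totals below 8.

8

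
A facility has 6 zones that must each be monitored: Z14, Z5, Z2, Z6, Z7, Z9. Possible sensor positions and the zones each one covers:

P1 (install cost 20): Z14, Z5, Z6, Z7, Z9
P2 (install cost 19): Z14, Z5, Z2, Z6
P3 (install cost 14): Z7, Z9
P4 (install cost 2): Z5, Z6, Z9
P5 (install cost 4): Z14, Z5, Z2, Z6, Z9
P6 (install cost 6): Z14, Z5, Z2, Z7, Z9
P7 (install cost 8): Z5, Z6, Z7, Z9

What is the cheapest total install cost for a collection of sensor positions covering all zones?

8

P4, P6 cover every zone at install cost 2 + 6 = 8.
Any cover uses at least 2 sensor positions; among all covering selections none totals below 8.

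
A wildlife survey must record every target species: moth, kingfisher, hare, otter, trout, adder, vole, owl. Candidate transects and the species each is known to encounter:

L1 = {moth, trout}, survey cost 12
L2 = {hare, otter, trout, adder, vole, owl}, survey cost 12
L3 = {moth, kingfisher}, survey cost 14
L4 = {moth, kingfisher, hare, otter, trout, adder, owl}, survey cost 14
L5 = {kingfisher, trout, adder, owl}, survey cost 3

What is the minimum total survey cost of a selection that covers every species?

L2, L3 cover every species at survey cost 12 + 14 = 26.
Any cover uses at least 2 transects; among all covering selections none totals below 26.
Greedy by coverage-per-survey cost would pick L5, L2, L1 for 27 — worse than the optimum 26.

26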